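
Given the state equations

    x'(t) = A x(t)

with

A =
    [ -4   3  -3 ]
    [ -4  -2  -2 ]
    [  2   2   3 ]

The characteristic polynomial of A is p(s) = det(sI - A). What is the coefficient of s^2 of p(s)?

Expand det(sI - A) for the 3×3 matrix.
p(s) = s^3 + 3s^2 + 12s - 44.
(Check: constant term = det(-A) = (-1)^3 det A = -44; coefficient of s^2 = -tr A = 3.)
The coefficient of s^2 is 3.

3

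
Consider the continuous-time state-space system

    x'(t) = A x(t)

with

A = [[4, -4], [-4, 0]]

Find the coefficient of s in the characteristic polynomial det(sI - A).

-4

For a 2×2 matrix, det(sI - A) = s^2 - (tr A)s + det A.
tr A = 4, det A = -16.
So p(s) = s^2 - 4s - 16.
The coefficient of s is -4.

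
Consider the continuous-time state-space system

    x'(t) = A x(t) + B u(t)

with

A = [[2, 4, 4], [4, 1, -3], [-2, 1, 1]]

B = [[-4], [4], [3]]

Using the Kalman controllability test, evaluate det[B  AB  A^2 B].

AB = [[20], [-21], [15]]
A^2B = [[16], [14], [-46]]
Controllability matrix C = [B  AB  A^2B] = [[-4, 20, 16], [4, -21, 14], [3, 15, -46]]
Expanding along the first row, det(C) = (-4)·((-21)·(-46) - 14·15) - 20·(4·(-46) - 14·3) + 16·(4·15 - (-21)·3) = (-4)·756 - 20·(-226) + 16·123 = 3464
Since det(C) ≠ 0, rank(C) = 3 and the system is completely controllable.

3464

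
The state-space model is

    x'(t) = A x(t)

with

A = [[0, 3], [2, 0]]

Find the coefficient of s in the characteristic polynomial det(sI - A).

0

For a 2×2 matrix, det(sI - A) = s^2 - (tr A)s + det A.
tr A = 0, det A = -6.
So p(s) = s^2 - 6.
The coefficient of s is 0.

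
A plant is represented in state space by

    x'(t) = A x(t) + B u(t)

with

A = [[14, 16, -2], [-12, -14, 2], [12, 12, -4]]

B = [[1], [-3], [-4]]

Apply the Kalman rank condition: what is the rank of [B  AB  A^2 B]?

2

AB = [[-26], [22], [-8]]
A^2B = [[4], [-12], [-16]]
Controllability matrix C = [B  AB  A^2B] = [[1, -26, 4], [-3, 22, -12], [-4, -8, -16]]
The rows r1, r2, r3 of C are linearly dependent: -2·r1 - 2·r2 + r3 = 0 (check each entry), so rank(C) ≤ 2.
The 2×2 minor from rows 1, 2, columns 1, 2 is 1·22 - (-26)·(-3) = 22 - 78 = -56 ≠ 0, so rank(C) = 2.
rank(C) = 2 < n = 3, so the pair (A, B) is not completely controllable.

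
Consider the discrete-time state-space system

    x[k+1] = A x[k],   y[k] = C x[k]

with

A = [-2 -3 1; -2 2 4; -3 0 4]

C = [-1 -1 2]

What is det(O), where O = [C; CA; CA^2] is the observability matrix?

-15

CA = [[-2, 1, 3]]
CA^2 = [[-7, 8, 14]]
Observability matrix O = [C; CA; CA^2] = [[-1, -1, 2], [-2, 1, 3], [-7, 8, 14]]
Expanding along the first row, det(O) = (-1)·(1·14 - 3·8) - (-1)·((-2)·14 - 3·(-7)) + 2·((-2)·8 - 1·(-7)) = (-1)·(-10) - (-1)·(-7) + 2·(-9) = -15
Since det(O) ≠ 0, rank(O) = 3 and the system is completely observable.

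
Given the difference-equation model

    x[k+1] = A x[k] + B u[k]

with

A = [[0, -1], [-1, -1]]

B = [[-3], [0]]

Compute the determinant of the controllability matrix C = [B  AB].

AB = [[0], [3]]
Controllability matrix C = [B  AB] = [[-3, 0], [0, 3]]
det(C) = (-3)·3 - 0·0 = -9 - 0 = -9
Since det(C) ≠ 0, rank(C) = 2 and the system is completely controllable.

-9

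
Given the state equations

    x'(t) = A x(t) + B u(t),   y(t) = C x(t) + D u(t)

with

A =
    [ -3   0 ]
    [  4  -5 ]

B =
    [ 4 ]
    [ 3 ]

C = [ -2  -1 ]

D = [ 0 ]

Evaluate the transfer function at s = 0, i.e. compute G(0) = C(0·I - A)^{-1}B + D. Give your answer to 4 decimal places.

G(0) = C(-A)^{-1}B + D = -C A^{-1} B + D.
det A = 15, so A^{-1} = (1/15)·adj(A) = [[-1/3, 0], [-4/15, -1/5]]
A^{-1} B = [-4/3, -5/3]^T
C A^{-1} B = 13/3
G(0) = D - C A^{-1} B = 0 - (13/3) = -13/3 ≈ -4.3333

-4.3333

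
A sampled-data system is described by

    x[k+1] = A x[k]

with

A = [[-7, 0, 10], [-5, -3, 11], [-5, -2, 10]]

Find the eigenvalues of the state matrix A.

det(zI - A) = z^3 - (tr A)z^2 + (M11 + M22 + M33)z - det A, where Mii is the 2×2 principal minor of A obtained by deleting row i and column i.
tr A = (-7) + (-3) + 10 = 0; M11 = (-3)·10 - 11·(-2) = -30 - (-22) = -8; M22 = (-7)·10 - 10·(-5) = -70 - (-50) = -20; M33 = (-7)·(-3) - 0·(-5) = 21 - 0 = 21; sum of minors = -7.
det A = (-7)·((-3)·10 - 11·(-2)) - 0·((-5)·10 - 11·(-5)) + 10·((-5)·(-2) - (-3)·(-5)) = (-7)·(-8) - 0·5 + 10·(-5) = 6.
So p(z) = det(zI - A) = z^3 - 7z - 6.
Rational-root test: any integer root divides -6. Testing small divisors, z = -1 works: p(-1) = -1 + 0 + 7 + (-6) = 0, so (z + 1) is a factor.
Dividing, p(z) = (z + 1)(z^2 - z - 6).
Factor z^2 - z - 6: two numbers with sum 1 and product -6 are 3 and -2, so z^2 - z - 6 = (z - 3)(z + 2).
Hence p(z) = (z - 3) (z + 1) (z + 2), with roots -2, -1, 3.

-2, -1, 3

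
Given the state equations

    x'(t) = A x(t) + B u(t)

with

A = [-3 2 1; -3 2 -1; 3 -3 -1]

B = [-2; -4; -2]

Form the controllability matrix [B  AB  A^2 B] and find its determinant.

AB = [[-4], [0], [8]]
A^2B = [[20], [4], [-20]]
Controllability matrix C = [B  AB  A^2B] = [[-2, -4, 20], [-4, 0, 4], [-2, 8, -20]]
Expanding along the first row, det(C) = (-2)·(0·(-20) - 4·8) - (-4)·((-4)·(-20) - 4·(-2)) + 20·((-4)·8 - 0·(-2)) = (-2)·(-32) - (-4)·88 + 20·(-32) = -224
Since det(C) ≠ 0, rank(C) = 3 and the system is completely controllable.

-224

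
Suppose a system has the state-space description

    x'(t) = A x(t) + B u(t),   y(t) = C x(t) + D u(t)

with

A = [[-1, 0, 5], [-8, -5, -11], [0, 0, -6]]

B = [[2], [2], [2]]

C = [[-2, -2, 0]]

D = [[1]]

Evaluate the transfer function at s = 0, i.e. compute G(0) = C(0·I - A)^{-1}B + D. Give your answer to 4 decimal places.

G(0) = C(-A)^{-1}B + D = -C A^{-1} B + D.
det A = -30, so A^{-1} = (1/-30)·adj(A) = [[-1, 0, -5/6], [8/5, -1/5, 17/10], [0, 0, -1/6]]
A^{-1} B = [-11/3, 31/5, -1/3]^T
C A^{-1} B = -76/15
G(0) = D - C A^{-1} B = 1 - (-76/15) = 91/15 ≈ 6.0667

6.0667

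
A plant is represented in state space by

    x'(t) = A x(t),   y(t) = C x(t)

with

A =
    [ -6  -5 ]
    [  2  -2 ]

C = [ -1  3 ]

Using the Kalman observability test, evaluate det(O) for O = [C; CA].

CA = [[12, -1]]
Observability matrix O = [C; CA] = [[-1, 3], [12, -1]]
det(O) = (-1)·(-1) - 3·12 = 1 - 36 = -35
Since det(O) ≠ 0, rank(O) = 2 and the system is completely observable.

-35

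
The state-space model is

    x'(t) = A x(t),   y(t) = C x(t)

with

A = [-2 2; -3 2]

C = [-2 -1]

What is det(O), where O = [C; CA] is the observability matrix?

CA = [[7, -6]]
Observability matrix O = [C; CA] = [[-2, -1], [7, -6]]
det(O) = (-2)·(-6) - (-1)·7 = 12 - (-7) = 19
Since det(O) ≠ 0, rank(O) = 2 and the system is completely observable.

19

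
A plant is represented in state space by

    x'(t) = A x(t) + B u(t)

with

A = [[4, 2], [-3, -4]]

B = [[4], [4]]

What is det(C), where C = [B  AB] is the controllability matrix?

AB = [[24], [-28]]
Controllability matrix C = [B  AB] = [[4, 24], [4, -28]]
det(C) = 4·(-28) - 24·4 = -112 - 96 = -208
Since det(C) ≠ 0, rank(C) = 2 and the system is completely controllable.

-208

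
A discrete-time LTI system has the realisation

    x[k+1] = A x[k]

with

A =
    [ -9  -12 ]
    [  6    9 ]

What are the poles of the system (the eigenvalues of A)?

det(zI - A) = z^2 - (tr A)z + det A, with tr A = (-9) + 9 = 0 and det A = (-9)·9 - (-12)·6 = -81 - (-72) = -9.
So p(z) = det(zI - A) = z^2 - 9.
Factor z^2 - 9: two numbers with sum 0 and product -9 are 3 and -3, so z^2 - 9 = (z - 3)(z + 3).
Hence p(z) = (z - 3) (z + 3), with roots -3, 3.

-3, 3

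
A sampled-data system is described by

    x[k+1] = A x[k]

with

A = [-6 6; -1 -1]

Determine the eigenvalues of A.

-4, -3

det(zI - A) = z^2 - (tr A)z + det A, with tr A = (-6) + (-1) = -7 and det A = (-6)·(-1) - 6·(-1) = 6 - (-6) = 12.
So p(z) = det(zI - A) = z^2 + 7z + 12.
Factor z^2 + 7z + 12: two numbers with sum -7 and product 12 are -3 and -4, so z^2 + 7z + 12 = (z + 3)(z + 4).
Hence p(z) = (z + 3) (z + 4), with roots -4, -3.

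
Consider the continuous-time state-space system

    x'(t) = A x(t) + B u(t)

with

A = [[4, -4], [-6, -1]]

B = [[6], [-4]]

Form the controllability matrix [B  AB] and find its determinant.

AB = [[40], [-32]]
Controllability matrix C = [B  AB] = [[6, 40], [-4, -32]]
det(C) = 6·(-32) - 40·(-4) = -192 - (-160) = -32
Since det(C) ≠ 0, rank(C) = 2 and the system is completely controllable.

-32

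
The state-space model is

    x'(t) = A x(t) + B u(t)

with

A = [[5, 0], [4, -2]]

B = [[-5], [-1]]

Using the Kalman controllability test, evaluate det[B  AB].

AB = [[-25], [-18]]
Controllability matrix C = [B  AB] = [[-5, -25], [-1, -18]]
det(C) = (-5)·(-18) - (-25)·(-1) = 90 - 25 = 65
Since det(C) ≠ 0, rank(C) = 2 and the system is completely controllable.

65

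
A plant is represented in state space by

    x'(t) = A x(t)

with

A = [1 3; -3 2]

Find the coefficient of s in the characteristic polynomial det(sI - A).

-3

For a 2×2 matrix, det(sI - A) = s^2 - (tr A)s + det A.
tr A = 3, det A = 11.
So p(s) = s^2 - 3s + 11.
The coefficient of s is -3.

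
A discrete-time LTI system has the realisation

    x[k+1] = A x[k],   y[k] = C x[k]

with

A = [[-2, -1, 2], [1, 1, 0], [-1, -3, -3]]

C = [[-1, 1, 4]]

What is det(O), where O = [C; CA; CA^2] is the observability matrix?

CA = [[-1, -10, -14]]
CA^2 = [[6, 33, 40]]
Observability matrix O = [C; CA; CA^2] = [[-1, 1, 4], [-1, -10, -14], [6, 33, 40]]
Expanding along the first row, det(O) = (-1)·((-10)·40 - (-14)·33) - 1·((-1)·40 - (-14)·6) + 4·((-1)·33 - (-10)·6) = (-1)·62 - 1·44 + 4·27 = 2
Since det(O) ≠ 0, rank(O) = 3 and the system is completely observable.

2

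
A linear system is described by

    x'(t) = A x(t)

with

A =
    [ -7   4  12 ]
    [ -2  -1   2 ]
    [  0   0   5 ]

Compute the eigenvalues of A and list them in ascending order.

-5, -3, 5

det(sI - A) = s^3 - (tr A)s^2 + (M11 + M22 + M33)s - det A, where Mii is the 2×2 principal minor of A obtained by deleting row i and column i.
tr A = (-7) + (-1) + 5 = -3; M11 = (-1)·5 - 2·0 = -5 - 0 = -5; M22 = (-7)·5 - 12·0 = -35 - 0 = -35; M33 = (-7)·(-1) - 4·(-2) = 7 - (-8) = 15; sum of minors = -25.
det A = (-7)·((-1)·5 - 2·0) - 4·((-2)·5 - 2·0) + 12·((-2)·0 - (-1)·0) = (-7)·(-5) - 4·(-10) + 12·0 = 75.
So p(s) = det(sI - A) = s^3 + 3s^2 - 25s - 75.
Rational-root test: any integer root divides -75. Testing small divisors, s = -3 works: p(-3) = -27 + 27 + 75 + (-75) = 0, so (s + 3) is a factor.
Dividing, p(s) = (s + 3)(s^2 - 25).
Factor s^2 - 25: two numbers with sum 0 and product -25 are 5 and -5, so s^2 - 25 = (s - 5)(s + 5).
Hence p(s) = (s - 5) (s + 3) (s + 5), with roots -5, -3, 5.
At least one eigenvalue has non-negative real part, so the system is not asymptotically stable.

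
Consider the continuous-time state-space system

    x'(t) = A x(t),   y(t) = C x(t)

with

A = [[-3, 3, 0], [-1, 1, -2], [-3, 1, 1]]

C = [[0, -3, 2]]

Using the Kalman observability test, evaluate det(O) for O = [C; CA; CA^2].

CA = [[-3, -1, 8]]
CA^2 = [[-14, -2, 10]]
Observability matrix O = [C; CA; CA^2] = [[0, -3, 2], [-3, -1, 8], [-14, -2, 10]]
Expanding along the first row, det(O) = 0·((-1)·10 - 8·(-2)) - (-3)·((-3)·10 - 8·(-14)) + 2·((-3)·(-2) - (-1)·(-14)) = 0·6 - (-3)·82 + 2·(-8) = 230
Since det(O) ≠ 0, rank(O) = 3 and the system is completely observable.

230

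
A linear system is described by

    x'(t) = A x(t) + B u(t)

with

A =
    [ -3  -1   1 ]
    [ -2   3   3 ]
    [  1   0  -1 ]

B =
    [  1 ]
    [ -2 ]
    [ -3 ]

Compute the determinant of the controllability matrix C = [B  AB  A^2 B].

-1995

AB = [[-4], [-17], [4]]
A^2B = [[33], [-31], [-8]]
Controllability matrix C = [B  AB  A^2B] = [[1, -4, 33], [-2, -17, -31], [-3, 4, -8]]
Expanding along the first row, det(C) = 1·((-17)·(-8) - (-31)·4) - (-4)·((-2)·(-8) - (-31)·(-3)) + 33·((-2)·4 - (-17)·(-3)) = 1·260 - (-4)·(-77) + 33·(-59) = -1995
Since det(C) ≠ 0, rank(C) = 3 and the system is completely controllable.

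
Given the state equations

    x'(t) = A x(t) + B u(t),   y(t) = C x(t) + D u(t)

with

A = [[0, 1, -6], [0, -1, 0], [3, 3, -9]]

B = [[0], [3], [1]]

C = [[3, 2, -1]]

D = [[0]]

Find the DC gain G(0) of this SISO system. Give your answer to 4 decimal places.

G(0) = C(-A)^{-1}B + D = -C A^{-1} B + D.
det A = -18, so A^{-1} = (1/-18)·adj(A) = [[-1/2, 1/2, 1/3], [0, -1, 0], [-1/6, -1/6, 0]]
A^{-1} B = [11/6, -3, -1/2]^T
C A^{-1} B = 0
G(0) = D - C A^{-1} B = 0 - (0) = 0

0.0000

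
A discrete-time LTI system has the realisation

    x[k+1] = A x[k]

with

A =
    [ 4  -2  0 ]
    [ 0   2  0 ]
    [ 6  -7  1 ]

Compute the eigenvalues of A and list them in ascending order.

det(zI - A) = z^3 - (tr A)z^2 + (M11 + M22 + M33)z - det A, where Mii is the 2×2 principal minor of A obtained by deleting row i and column i.
tr A = 4 + 2 + 1 = 7; M11 = 2·1 - 0·(-7) = 2 - 0 = 2; M22 = 4·1 - 0·6 = 4 - 0 = 4; M33 = 4·2 - (-2)·0 = 8 - 0 = 8; sum of minors = 14.
det A = 4·(2·1 - 0·(-7)) - (-2)·(0·1 - 0·6) + 0·(0·(-7) - 2·6) = 4·2 - (-2)·0 + 0·(-12) = 8.
So p(z) = det(zI - A) = z^3 - 7z^2 + 14z - 8.
Rational-root test: any integer root divides -8. Testing small divisors, z = 1 works: p(1) = 1 + (-7) + 14 + (-8) = 0, so (z - 1) is a factor.
Dividing, p(z) = (z - 1)(z^2 - 6z + 8).
Factor z^2 - 6z + 8: two numbers with sum 6 and product 8 are 4 and 2, so z^2 - 6z + 8 = (z - 4)(z - 2).
Hence p(z) = (z - 4) (z - 2) (z - 1), with roots 1, 2, 4.

1, 2, 4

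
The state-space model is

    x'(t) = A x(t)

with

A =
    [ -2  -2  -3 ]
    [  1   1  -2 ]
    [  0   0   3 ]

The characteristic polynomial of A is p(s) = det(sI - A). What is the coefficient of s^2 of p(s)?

Expand det(sI - A) for the 3×3 matrix.
p(s) = s^3 - 2s^2 - 3s.
(Check: constant term = det(-A) = (-1)^3 det A = 0; coefficient of s^2 = -tr A = -2.)
The coefficient of s^2 is -2.

-2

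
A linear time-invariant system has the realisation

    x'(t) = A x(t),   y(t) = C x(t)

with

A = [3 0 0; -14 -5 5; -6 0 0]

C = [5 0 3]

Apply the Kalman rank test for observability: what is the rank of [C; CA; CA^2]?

2

CA = [[-3, 0, 0]]
CA^2 = [[-9, 0, 0]]
Observability matrix O = [C; CA; CA^2] = [[5, 0, 3], [-3, 0, 0], [-9, 0, 0]]
Column 2 of O is identically zero, so rank(O) ≤ 2.
The 2×2 minor from rows 1, 2, columns 1, 3 is 5·0 - 3·(-3) = 0 - (-9) = 9 ≠ 0, so rank(O) = 2.
rank(O) = 2 < n = 3, so the pair (A, C) is not completely observable.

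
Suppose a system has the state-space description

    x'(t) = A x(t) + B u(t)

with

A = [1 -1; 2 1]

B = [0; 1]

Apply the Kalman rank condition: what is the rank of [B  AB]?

2

AB = [[-1], [1]]
Controllability matrix C = [B  AB] = [[0, -1], [1, 1]]
det(C) = 0·1 - (-1)·1 = 0 - (-1) = 1 ≠ 0, so rank(C) = 2.
rank(C) = 2 = n, so the pair (A, B) is completely controllable.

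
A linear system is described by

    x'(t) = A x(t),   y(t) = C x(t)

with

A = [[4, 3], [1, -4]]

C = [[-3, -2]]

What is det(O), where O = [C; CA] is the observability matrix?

-25

CA = [[-14, -1]]
Observability matrix O = [C; CA] = [[-3, -2], [-14, -1]]
det(O) = (-3)·(-1) - (-2)·(-14) = 3 - 28 = -25
Since det(O) ≠ 0, rank(O) = 2 and the system is completely observable.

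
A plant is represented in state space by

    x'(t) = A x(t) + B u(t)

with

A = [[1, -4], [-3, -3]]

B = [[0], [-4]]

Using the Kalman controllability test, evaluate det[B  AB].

64

AB = [[16], [12]]
Controllability matrix C = [B  AB] = [[0, 16], [-4, 12]]
det(C) = 0·12 - 16·(-4) = 0 - (-64) = 64
Since det(C) ≠ 0, rank(C) = 2 and the system is completely controllable.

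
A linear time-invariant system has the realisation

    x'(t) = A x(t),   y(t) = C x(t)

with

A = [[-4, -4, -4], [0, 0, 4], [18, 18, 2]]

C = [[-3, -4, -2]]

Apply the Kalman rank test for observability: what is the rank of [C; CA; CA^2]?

2

CA = [[-24, -24, -8]]
CA^2 = [[-48, -48, -16]]
Observability matrix O = [C; CA; CA^2] = [[-3, -4, -2], [-24, -24, -8], [-48, -48, -16]]
The columns c1, c2, c3 of O are linearly dependent: 2·c1 - 3·c2 + 3·c3 = 0 (check each entry), so rank(O) ≤ 2.
The 2×2 minor from rows 1, 2, columns 1, 2 is (-3)·(-24) - (-4)·(-24) = 72 - 96 = -24 ≠ 0, so rank(O) = 2.
rank(O) = 2 < n = 3, so the pair (A, C) is not completely observable.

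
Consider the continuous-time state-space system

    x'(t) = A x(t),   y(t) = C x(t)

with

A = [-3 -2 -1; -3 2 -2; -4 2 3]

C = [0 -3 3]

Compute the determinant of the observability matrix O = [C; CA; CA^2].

CA = [[-3, 0, 15]]
CA^2 = [[-51, 36, 48]]
Observability matrix O = [C; CA; CA^2] = [[0, -3, 3], [-3, 0, 15], [-51, 36, 48]]
Expanding along the first row, det(O) = 0·(0·48 - 15·36) - (-3)·((-3)·48 - 15·(-51)) + 3·((-3)·36 - 0·(-51)) = 0·(-540) - (-3)·621 + 3·(-108) = 1539
Since det(O) ≠ 0, rank(O) = 3 and the system is completely observable.

1539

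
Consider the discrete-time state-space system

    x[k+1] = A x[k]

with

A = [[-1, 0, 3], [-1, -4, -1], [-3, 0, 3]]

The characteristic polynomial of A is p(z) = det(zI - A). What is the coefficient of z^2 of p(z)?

2

Expand det(zI - A) for the 3×3 matrix.
p(z) = z^3 + 2z^2 - 2z + 24.
(Check: constant term = det(-A) = (-1)^3 det A = 24; coefficient of z^2 = -tr A = 2.)
The coefficient of z^2 is 2.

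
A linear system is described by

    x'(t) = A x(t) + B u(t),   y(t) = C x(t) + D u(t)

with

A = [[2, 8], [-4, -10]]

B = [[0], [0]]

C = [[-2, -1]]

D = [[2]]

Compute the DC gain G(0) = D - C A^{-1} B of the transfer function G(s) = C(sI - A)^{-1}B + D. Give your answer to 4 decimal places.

2.0000

G(0) = C(-A)^{-1}B + D = -C A^{-1} B + D.
det A = 12, so A^{-1} = (1/12)·adj(A) = [[-5/6, -2/3], [1/3, 1/6]]
A^{-1} B = [0, 0]^T
C A^{-1} B = 0
G(0) = D - C A^{-1} B = 2 - (0) = 2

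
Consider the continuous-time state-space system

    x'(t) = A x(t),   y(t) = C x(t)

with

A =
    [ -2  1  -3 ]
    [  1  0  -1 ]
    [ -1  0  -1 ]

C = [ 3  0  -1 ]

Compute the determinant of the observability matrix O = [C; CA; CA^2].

CA = [[-5, 3, -8]]
CA^2 = [[21, -5, 20]]
Observability matrix O = [C; CA; CA^2] = [[3, 0, -1], [-5, 3, -8], [21, -5, 20]]
Expanding along the first row, det(O) = 3·(3·20 - (-8)·(-5)) - 0·((-5)·20 - (-8)·21) + (-1)·((-5)·(-5) - 3·21) = 3·20 - 0·68 + (-1)·(-38) = 98
Since det(O) ≠ 0, rank(O) = 3 and the system is completely observable.

98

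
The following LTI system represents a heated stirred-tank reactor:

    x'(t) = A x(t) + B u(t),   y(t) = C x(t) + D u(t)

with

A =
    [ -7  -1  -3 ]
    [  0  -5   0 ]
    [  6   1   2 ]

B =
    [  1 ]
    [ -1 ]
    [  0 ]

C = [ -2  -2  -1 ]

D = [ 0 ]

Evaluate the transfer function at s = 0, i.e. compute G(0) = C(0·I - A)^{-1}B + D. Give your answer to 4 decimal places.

-0.1500

G(0) = C(-A)^{-1}B + D = -C A^{-1} B + D.
det A = -20, so A^{-1} = (1/-20)·adj(A) = [[1/2, 1/20, 3/4], [0, -1/5, 0], [-3/2, -1/20, -7/4]]
A^{-1} B = [9/20, 1/5, -29/20]^T
C A^{-1} B = 3/20
G(0) = D - C A^{-1} B = 0 - (3/20) = -3/20 ≈ -0.1500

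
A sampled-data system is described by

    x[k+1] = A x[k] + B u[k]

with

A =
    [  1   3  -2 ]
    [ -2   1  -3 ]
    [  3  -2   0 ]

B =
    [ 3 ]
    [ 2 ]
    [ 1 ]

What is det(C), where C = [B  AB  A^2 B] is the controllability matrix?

-1345

AB = [[7], [-7], [5]]
A^2B = [[-24], [-36], [35]]
Controllability matrix C = [B  AB  A^2B] = [[3, 7, -24], [2, -7, -36], [1, 5, 35]]
Expanding along the first row, det(C) = 3·((-7)·35 - (-36)·5) - 7·(2·35 - (-36)·1) + (-24)·(2·5 - (-7)·1) = 3·(-65) - 7·106 + (-24)·17 = -1345
Since det(C) ≠ 0, rank(C) = 3 and the system is completely controllable.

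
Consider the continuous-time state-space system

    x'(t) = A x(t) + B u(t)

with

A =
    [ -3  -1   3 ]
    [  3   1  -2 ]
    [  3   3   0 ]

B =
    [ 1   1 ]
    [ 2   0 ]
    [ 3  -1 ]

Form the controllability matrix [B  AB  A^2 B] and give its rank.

3

AB = [[4, -6], [-1, 5], [9, 3]]
A^2B = [[16, 22], [-7, -19], [9, -3]]
Controllability matrix C = [B  AB  A^2B] = [[1, 1, 4, -6, 16, 22], [2, 0, -1, 5, -7, -19], [3, -1, 9, 3, 9, -3]]
Take the 3×3 submatrix of C formed by columns 1, 2, 3: [[1, 1, 4], [2, 0, -1], [3, -1, 9]]. Its determinant is 1·(0·9 - (-1)·(-1)) - 1·(2·9 - (-1)·3) + 4·(2·(-1) - 0·3) = 1·(-1) - 1·21 + 4·(-2) = -30 ≠ 0.
So rank(C) ≥ 3; since C has 3 rows, rank(C) = 3.
rank(C) = 3 = n, so the pair (A, B) is completely controllable.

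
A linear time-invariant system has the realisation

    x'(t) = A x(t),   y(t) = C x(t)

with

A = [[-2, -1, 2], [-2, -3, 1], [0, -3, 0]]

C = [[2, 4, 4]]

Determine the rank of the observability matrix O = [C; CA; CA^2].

3

CA = [[-12, -26, 8]]
CA^2 = [[76, 66, -50]]
Observability matrix O = [C; CA; CA^2] = [[2, 4, 4], [-12, -26, 8], [76, 66, -50]]
det(O) = 2·((-26)·(-50) - 8·66) - 4·((-12)·(-50) - 8·76) + 4·((-12)·66 - (-26)·76) = 2·772 - 4·(-8) + 4·1184 = 6312 ≠ 0, so rank(O) = 3.
rank(O) = 3 = n, so the pair (A, C) is completely observable.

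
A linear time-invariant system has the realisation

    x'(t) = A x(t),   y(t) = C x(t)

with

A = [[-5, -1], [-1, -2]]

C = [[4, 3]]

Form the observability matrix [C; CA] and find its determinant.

29

CA = [[-23, -10]]
Observability matrix O = [C; CA] = [[4, 3], [-23, -10]]
det(O) = 4·(-10) - 3·(-23) = -40 - (-69) = 29
Since det(O) ≠ 0, rank(O) = 2 and the system is completely observable.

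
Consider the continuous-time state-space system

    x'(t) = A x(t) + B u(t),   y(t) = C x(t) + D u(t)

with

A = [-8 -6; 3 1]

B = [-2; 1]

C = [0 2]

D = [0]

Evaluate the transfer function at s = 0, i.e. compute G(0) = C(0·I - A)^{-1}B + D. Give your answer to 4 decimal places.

0.4000

G(0) = C(-A)^{-1}B + D = -C A^{-1} B + D.
det A = 10, so A^{-1} = (1/10)·adj(A) = [[1/10, 3/5], [-3/10, -4/5]]
A^{-1} B = [2/5, -1/5]^T
C A^{-1} B = -2/5
G(0) = D - C A^{-1} B = 0 - (-2/5) = 2/5 ≈ 0.4000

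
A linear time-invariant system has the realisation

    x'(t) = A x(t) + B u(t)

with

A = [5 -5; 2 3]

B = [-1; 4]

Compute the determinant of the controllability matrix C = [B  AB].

90

AB = [[-25], [10]]
Controllability matrix C = [B  AB] = [[-1, -25], [4, 10]]
det(C) = (-1)·10 - (-25)·4 = -10 - (-100) = 90
Since det(C) ≠ 0, rank(C) = 2 and the system is completely controllable.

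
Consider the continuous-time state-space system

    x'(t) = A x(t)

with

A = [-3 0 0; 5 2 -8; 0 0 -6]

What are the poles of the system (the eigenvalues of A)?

-6, -3, 2

det(sI - A) = s^3 - (tr A)s^2 + (M11 + M22 + M33)s - det A, where Mii is the 2×2 principal minor of A obtained by deleting row i and column i.
tr A = (-3) + 2 + (-6) = -7; M11 = 2·(-6) - (-8)·0 = -12 - 0 = -12; M22 = (-3)·(-6) - 0·0 = 18 - 0 = 18; M33 = (-3)·2 - 0·5 = -6 - 0 = -6; sum of minors = 0.
det A = (-3)·(2·(-6) - (-8)·0) - 0·(5·(-6) - (-8)·0) + 0·(5·0 - 2·0) = (-3)·(-12) - 0·(-30) + 0·0 = 36.
So p(s) = det(sI - A) = s^3 + 7s^2 - 36.
Rational-root test: any integer root divides -36. Testing small divisors, s = 2 works: p(2) = 8 + 28 + 0 + (-36) = 0, so (s - 2) is a factor.
Dividing, p(s) = (s - 2)(s^2 + 9s + 18).
Factor s^2 + 9s + 18: two numbers with sum -9 and product 18 are -3 and -6, so s^2 + 9s + 18 = (s + 3)(s + 6).
Hence p(s) = (s - 2) (s + 3) (s + 6), with roots -6, -3, 2.
At least one eigenvalue has non-negative real part, so the system is not asymptotically stable.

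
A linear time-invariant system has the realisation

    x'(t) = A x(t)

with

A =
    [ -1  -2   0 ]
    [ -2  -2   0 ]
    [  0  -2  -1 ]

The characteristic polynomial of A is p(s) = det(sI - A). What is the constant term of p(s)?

-2

Expand det(sI - A) for the 3×3 matrix.
p(s) = s^3 + 4s^2 + s - 2.
(Check: constant term = det(-A) = (-1)^3 det A = -2; coefficient of s^2 = -tr A = 4.)
The constant term is -2.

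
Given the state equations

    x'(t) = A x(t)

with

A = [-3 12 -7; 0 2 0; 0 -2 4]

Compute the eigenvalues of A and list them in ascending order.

-3, 2, 4

det(sI - A) = s^3 - (tr A)s^2 + (M11 + M22 + M33)s - det A, where Mii is the 2×2 principal minor of A obtained by deleting row i and column i.
tr A = (-3) + 2 + 4 = 3; M11 = 2·4 - 0·(-2) = 8 - 0 = 8; M22 = (-3)·4 - (-7)·0 = -12 - 0 = -12; M33 = (-3)·2 - 12·0 = -6 - 0 = -6; sum of minors = -10.
det A = (-3)·(2·4 - 0·(-2)) - 12·(0·4 - 0·0) + (-7)·(0·(-2) - 2·0) = (-3)·8 - 12·0 + (-7)·0 = -24.
So p(s) = det(sI - A) = s^3 - 3s^2 - 10s + 24.
Rational-root test: any integer root divides 24. Testing small divisors, s = 2 works: p(2) = 8 + (-12) + (-20) + 24 = 0, so (s - 2) is a factor.
Dividing, p(s) = (s - 2)(s^2 - s - 12).
Factor s^2 - s - 12: two numbers with sum 1 and product -12 are 4 and -3, so s^2 - s - 12 = (s - 4)(s + 3).
Hence p(s) = (s - 4) (s - 2) (s + 3), with roots -3, 2, 4.
At least one eigenvalue has non-negative real part, so the system is not asymptotically stable.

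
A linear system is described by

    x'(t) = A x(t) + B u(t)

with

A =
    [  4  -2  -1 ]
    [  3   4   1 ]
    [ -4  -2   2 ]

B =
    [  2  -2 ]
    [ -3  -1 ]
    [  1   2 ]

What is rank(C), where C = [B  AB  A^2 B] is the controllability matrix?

AB = [[13, -8], [-5, -8], [0, 14]]
A^2B = [[62, -30], [19, -42], [-42, 76]]
Controllability matrix C = [B  AB  A^2B] = [[2, -2, 13, -8, 62, -30], [-3, -1, -5, -8, 19, -42], [1, 2, 0, 14, -42, 76]]
Take the 3×3 submatrix of C formed by columns 1, 2, 3: [[2, -2, 13], [-3, -1, -5], [1, 2, 0]]. Its determinant is 2·((-1)·0 - (-5)·2) - (-2)·((-3)·0 - (-5)·1) + 13·((-3)·2 - (-1)·1) = 2·10 - (-2)·5 + 13·(-5) = -35 ≠ 0.
So rank(C) ≥ 3; since C has 3 rows, rank(C) = 3.
rank(C) = 3 = n, so the pair (A, B) is completely controllable.

3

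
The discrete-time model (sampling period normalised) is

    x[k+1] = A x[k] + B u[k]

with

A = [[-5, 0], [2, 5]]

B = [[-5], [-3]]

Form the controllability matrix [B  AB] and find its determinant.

AB = [[25], [-25]]
Controllability matrix C = [B  AB] = [[-5, 25], [-3, -25]]
det(C) = (-5)·(-25) - 25·(-3) = 125 - (-75) = 200
Since det(C) ≠ 0, rank(C) = 2 and the system is completely controllable.

200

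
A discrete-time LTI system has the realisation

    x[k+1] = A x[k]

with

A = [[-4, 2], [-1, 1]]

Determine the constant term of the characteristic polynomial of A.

-2

For a 2×2 matrix, det(zI - A) = z^2 - (tr A)z + det A.
tr A = -3, det A = -2.
So p(z) = z^2 + 3z - 2.
The constant term is -2.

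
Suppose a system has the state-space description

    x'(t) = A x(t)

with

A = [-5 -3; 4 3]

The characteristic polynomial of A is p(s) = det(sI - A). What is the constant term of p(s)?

For a 2×2 matrix, det(sI - A) = s^2 - (tr A)s + det A.
tr A = -2, det A = -3.
So p(s) = s^2 + 2s - 3.
The constant term is -3.

-3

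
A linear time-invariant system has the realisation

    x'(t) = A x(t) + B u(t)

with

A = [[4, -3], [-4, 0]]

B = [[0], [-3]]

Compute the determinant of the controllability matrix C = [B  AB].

27

AB = [[9], [0]]
Controllability matrix C = [B  AB] = [[0, 9], [-3, 0]]
det(C) = 0·0 - 9·(-3) = 0 - (-27) = 27
Since det(C) ≠ 0, rank(C) = 2 and the system is completely controllable.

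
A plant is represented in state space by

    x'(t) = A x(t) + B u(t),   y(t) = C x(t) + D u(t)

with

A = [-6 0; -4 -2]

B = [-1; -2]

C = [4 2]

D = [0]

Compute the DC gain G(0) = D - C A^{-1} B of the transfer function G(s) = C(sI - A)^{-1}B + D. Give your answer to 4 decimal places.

G(0) = C(-A)^{-1}B + D = -C A^{-1} B + D.
det A = 12, so A^{-1} = (1/12)·adj(A) = [[-1/6, 0], [1/3, -1/2]]
A^{-1} B = [1/6, 2/3]^T
C A^{-1} B = 2
G(0) = D - C A^{-1} B = 0 - (2) = -2

-2.0000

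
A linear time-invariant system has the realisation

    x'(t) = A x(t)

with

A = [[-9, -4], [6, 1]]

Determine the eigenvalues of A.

-5, -3

det(sI - A) = s^2 - (tr A)s + det A, with tr A = (-9) + 1 = -8 and det A = (-9)·1 - (-4)·6 = -9 - (-24) = 15.
So p(s) = det(sI - A) = s^2 + 8s + 15.
Factor s^2 + 8s + 15: two numbers with sum -8 and product 15 are -3 and -5, so s^2 + 8s + 15 = (s + 3)(s + 5).
Hence p(s) = (s + 3) (s + 5), with roots -5, -3.
All eigenvalues have negative real part, so the system is asymptotically stable.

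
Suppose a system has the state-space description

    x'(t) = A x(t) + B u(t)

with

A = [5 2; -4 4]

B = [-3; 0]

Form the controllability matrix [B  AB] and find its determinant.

AB = [[-15], [12]]
Controllability matrix C = [B  AB] = [[-3, -15], [0, 12]]
det(C) = (-3)·12 - (-15)·0 = -36 - 0 = -36
Since det(C) ≠ 0, rank(C) = 2 and the system is completely controllable.

-36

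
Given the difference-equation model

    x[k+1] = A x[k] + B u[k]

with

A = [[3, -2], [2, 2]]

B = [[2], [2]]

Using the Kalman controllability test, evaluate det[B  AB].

AB = [[2], [8]]
Controllability matrix C = [B  AB] = [[2, 2], [2, 8]]
det(C) = 2·8 - 2·2 = 16 - 4 = 12
Since det(C) ≠ 0, rank(C) = 2 and the system is completely controllable.

12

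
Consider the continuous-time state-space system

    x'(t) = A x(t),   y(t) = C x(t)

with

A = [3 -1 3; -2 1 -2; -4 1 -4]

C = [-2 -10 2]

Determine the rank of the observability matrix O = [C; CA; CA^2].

2

CA = [[6, -6, 6]]
CA^2 = [[6, -6, 6]]
Observability matrix O = [C; CA; CA^2] = [[-2, -10, 2], [6, -6, 6], [6, -6, 6]]
The columns c1, c2, c3 of O are linearly dependent: -2·c1 + c2 + 3·c3 = 0 (check each entry), so rank(O) ≤ 2.
The 2×2 minor from rows 1, 2, columns 1, 2 is (-2)·(-6) - (-10)·6 = 12 - (-60) = 72 ≠ 0, so rank(O) = 2.
rank(O) = 2 < n = 3, so the pair (A, C) is not completely observable.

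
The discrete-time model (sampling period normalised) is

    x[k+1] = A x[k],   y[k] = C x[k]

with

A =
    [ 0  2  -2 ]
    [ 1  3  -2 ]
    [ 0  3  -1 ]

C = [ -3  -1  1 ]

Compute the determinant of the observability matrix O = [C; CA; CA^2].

145

CA = [[-1, -6, 7]]
CA^2 = [[-6, 1, 7]]
Observability matrix O = [C; CA; CA^2] = [[-3, -1, 1], [-1, -6, 7], [-6, 1, 7]]
Expanding along the first row, det(O) = (-3)·((-6)·7 - 7·1) - (-1)·((-1)·7 - 7·(-6)) + 1·((-1)·1 - (-6)·(-6)) = (-3)·(-49) - (-1)·35 + 1·(-37) = 145
Since det(O) ≠ 0, rank(O) = 3 and the system is completely observable.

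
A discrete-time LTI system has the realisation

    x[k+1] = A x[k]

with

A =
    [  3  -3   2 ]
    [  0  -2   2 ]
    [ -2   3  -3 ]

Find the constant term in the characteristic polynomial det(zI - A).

-4

Expand det(zI - A) for the 3×3 matrix.
p(z) = z^3 + 2z^2 - 11z - 4.
(Check: constant term = det(-A) = (-1)^3 det A = -4; coefficient of z^2 = -tr A = 2.)
The constant term is -4.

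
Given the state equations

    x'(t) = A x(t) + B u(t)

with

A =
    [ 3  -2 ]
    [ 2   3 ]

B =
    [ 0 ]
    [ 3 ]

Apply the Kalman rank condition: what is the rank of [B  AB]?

2

AB = [[-6], [9]]
Controllability matrix C = [B  AB] = [[0, -6], [3, 9]]
det(C) = 0·9 - (-6)·3 = 0 - (-18) = 18 ≠ 0, so rank(C) = 2.
rank(C) = 2 = n, so the pair (A, B) is completely controllable.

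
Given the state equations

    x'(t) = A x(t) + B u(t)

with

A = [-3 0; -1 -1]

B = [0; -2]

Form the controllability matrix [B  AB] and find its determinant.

0

AB = [[0], [2]]
Controllability matrix C = [B  AB] = [[0, 0], [-2, 2]]
det(C) = 0·2 - 0·(-2) = 0 - 0 = 0
Since det(C) = 0, rank(C) < 2 and the system is not completely controllable.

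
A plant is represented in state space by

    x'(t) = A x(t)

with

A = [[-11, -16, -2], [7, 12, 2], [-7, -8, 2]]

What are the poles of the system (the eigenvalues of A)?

-4, 3, 4

det(sI - A) = s^3 - (tr A)s^2 + (M11 + M22 + M33)s - det A, where Mii is the 2×2 principal minor of A obtained by deleting row i and column i.
tr A = (-11) + 12 + 2 = 3; M11 = 12·2 - 2·(-8) = 24 - (-16) = 40; M22 = (-11)·2 - (-2)·(-7) = -22 - 14 = -36; M33 = (-11)·12 - (-16)·7 = -132 - (-112) = -20; sum of minors = -16.
det A = (-11)·(12·2 - 2·(-8)) - (-16)·(7·2 - 2·(-7)) + (-2)·(7·(-8) - 12·(-7)) = (-11)·40 - (-16)·28 + (-2)·28 = -48.
So p(s) = det(sI - A) = s^3 - 3s^2 - 16s + 48.
Rational-root test: any integer root divides 48. Testing small divisors, s = 3 works: p(3) = 27 + (-27) + (-48) + 48 = 0, so (s - 3) is a factor.
Dividing, p(s) = (s - 3)(s^2 - 16).
Factor s^2 - 16: two numbers with sum 0 and product -16 are 4 and -4, so s^2 - 16 = (s - 4)(s + 4).
Hence p(s) = (s - 4) (s - 3) (s + 4), with roots -4, 3, 4.
At least one eigenvalue has non-negative real part, so the system is not asymptotically stable.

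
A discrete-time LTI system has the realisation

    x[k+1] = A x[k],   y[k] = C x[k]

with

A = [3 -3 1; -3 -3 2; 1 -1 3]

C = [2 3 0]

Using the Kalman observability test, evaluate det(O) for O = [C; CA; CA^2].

509

CA = [[-3, -15, 8]]
CA^2 = [[44, 46, -9]]
Observability matrix O = [C; CA; CA^2] = [[2, 3, 0], [-3, -15, 8], [44, 46, -9]]
Expanding along the first row, det(O) = 2·((-15)·(-9) - 8·46) - 3·((-3)·(-9) - 8·44) + 0·((-3)·46 - (-15)·44) = 2·(-233) - 3·(-325) + 0·522 = 509
Since det(O) ≠ 0, rank(O) = 3 and the system is completely observable.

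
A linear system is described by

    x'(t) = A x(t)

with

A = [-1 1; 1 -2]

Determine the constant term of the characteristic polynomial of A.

For a 2×2 matrix, det(sI - A) = s^2 - (tr A)s + det A.
tr A = -3, det A = 1.
So p(s) = s^2 + 3s + 1.
The constant term is 1.

1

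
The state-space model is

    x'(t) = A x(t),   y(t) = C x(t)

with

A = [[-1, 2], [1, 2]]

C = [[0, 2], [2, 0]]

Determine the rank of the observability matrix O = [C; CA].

CA = [[2, 4], [-2, 4]]
Observability matrix O = [C; CA] = [[0, 2], [2, 0], [2, 4], [-2, 4]]
Take the 2×2 submatrix of O formed by rows 1, 2: [[0, 2], [2, 0]]. Its determinant is 0·0 - 2·2 = 0 - 4 = -4 ≠ 0.
So rank(O) ≥ 2; since O has 2 columns, rank(O) = 2.
rank(O) = 2 = n, so the pair (A, C) is completely observable.

2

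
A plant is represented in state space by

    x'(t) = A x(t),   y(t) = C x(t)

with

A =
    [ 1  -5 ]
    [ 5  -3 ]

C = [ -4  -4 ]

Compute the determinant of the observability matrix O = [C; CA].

CA = [[-24, 32]]
Observability matrix O = [C; CA] = [[-4, -4], [-24, 32]]
det(O) = (-4)·32 - (-4)·(-24) = -128 - 96 = -224
Since det(O) ≠ 0, rank(O) = 2 and the system is completely observable.

-224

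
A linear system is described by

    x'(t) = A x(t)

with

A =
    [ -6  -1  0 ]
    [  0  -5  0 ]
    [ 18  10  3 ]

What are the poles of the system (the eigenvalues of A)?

det(sI - A) = s^3 - (tr A)s^2 + (M11 + M22 + M33)s - det A, where Mii is the 2×2 principal minor of A obtained by deleting row i and column i.
tr A = (-6) + (-5) + 3 = -8; M11 = (-5)·3 - 0·10 = -15 - 0 = -15; M22 = (-6)·3 - 0·18 = -18 - 0 = -18; M33 = (-6)·(-5) - (-1)·0 = 30 - 0 = 30; sum of minors = -3.
det A = (-6)·((-5)·3 - 0·10) - (-1)·(0·3 - 0·18) + 0·(0·10 - (-5)·18) = (-6)·(-15) - (-1)·0 + 0·90 = 90.
So p(s) = det(sI - A) = s^3 + 8s^2 - 3s - 90.
Rational-root test: any integer root divides -90. Testing small divisors, s = 3 works: p(3) = 27 + 72 + (-9) + (-90) = 0, so (s - 3) is a factor.
Dividing, p(s) = (s - 3)(s^2 + 11s + 30).
Factor s^2 + 11s + 30: two numbers with sum -11 and product 30 are -5 and -6, so s^2 + 11s + 30 = (s + 5)(s + 6).
Hence p(s) = (s - 3) (s + 5) (s + 6), with roots -6, -5, 3.
At least one eigenvalue has non-negative real part, so the system is not asymptotically stable.

-6, -5, 3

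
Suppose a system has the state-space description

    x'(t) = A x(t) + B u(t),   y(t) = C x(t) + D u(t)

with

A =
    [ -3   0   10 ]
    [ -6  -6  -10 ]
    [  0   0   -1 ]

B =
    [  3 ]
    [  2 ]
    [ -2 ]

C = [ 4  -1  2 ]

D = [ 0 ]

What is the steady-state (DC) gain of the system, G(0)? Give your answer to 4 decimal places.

G(0) = C(-A)^{-1}B + D = -C A^{-1} B + D.
det A = -18, so A^{-1} = (1/-18)·adj(A) = [[-1/3, 0, -10/3], [1/3, -1/6, 5], [0, 0, -1]]
A^{-1} B = [17/3, -28/3, 2]^T
C A^{-1} B = 36
G(0) = D - C A^{-1} B = 0 - (36) = -36

-36.0000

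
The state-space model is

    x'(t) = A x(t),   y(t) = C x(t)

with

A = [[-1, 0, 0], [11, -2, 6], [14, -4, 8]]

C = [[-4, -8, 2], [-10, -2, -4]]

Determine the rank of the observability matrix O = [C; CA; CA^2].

2

CA = [[-56, 8, -32], [-68, 20, -44]]
CA^2 = [[-304, 112, -208], [-328, 136, -232]]
Observability matrix O = [C; CA; CA^2] = [[-4, -8, 2], [-10, -2, -4], [-56, 8, -32], [-68, 20, -44], [-304, 112, -208], [-328, 136, -232]]
The columns c1, c2, c3 of O are linearly dependent: -c1 + c2 + 2·c3 = 0 (check each entry), so rank(O) ≤ 2.
The 2×2 minor from rows 1, 2, columns 1, 2 is (-4)·(-2) - (-8)·(-10) = 8 - 80 = -72 ≠ 0, so rank(O) = 2.
rank(O) = 2 < n = 3, so the pair (A, C) is not completely observable.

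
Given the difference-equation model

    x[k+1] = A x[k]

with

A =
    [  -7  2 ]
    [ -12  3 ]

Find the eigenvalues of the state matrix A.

-3, -1

det(zI - A) = z^2 - (tr A)z + det A, with tr A = (-7) + 3 = -4 and det A = (-7)·3 - 2·(-12) = -21 - (-24) = 3.
So p(z) = det(zI - A) = z^2 + 4z + 3.
Factor z^2 + 4z + 3: two numbers with sum -4 and product 3 are -1 and -3, so z^2 + 4z + 3 = (z + 1)(z + 3).
Hence p(z) = (z + 1) (z + 3), with roots -3, -1.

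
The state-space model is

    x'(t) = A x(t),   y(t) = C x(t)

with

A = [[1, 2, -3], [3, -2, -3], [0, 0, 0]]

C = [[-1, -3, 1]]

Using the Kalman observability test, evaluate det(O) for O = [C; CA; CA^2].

-748

CA = [[-10, 4, 12]]
CA^2 = [[2, -28, 18]]
Observability matrix O = [C; CA; CA^2] = [[-1, -3, 1], [-10, 4, 12], [2, -28, 18]]
Expanding along the first row, det(O) = (-1)·(4·18 - 12·(-28)) - (-3)·((-10)·18 - 12·2) + 1·((-10)·(-28) - 4·2) = (-1)·408 - (-3)·(-204) + 1·272 = -748
Since det(O) ≠ 0, rank(O) = 3 and the system is completely observable.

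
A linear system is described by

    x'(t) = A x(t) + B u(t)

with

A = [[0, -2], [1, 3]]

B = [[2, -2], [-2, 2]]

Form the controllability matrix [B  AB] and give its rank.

1

AB = [[4, -4], [-4, 4]]
Controllability matrix C = [B  AB] = [[2, -2, 4, -4], [-2, 2, -4, 4]]
Every column of C is a scalar multiple of column 1 = [2, -2] (multipliers 1, -1, 2, -2), so the columns span a one-dimensional space.
C ≠ 0, hence rank(C) = 1.
rank(C) = 1 < n = 2, so the pair (A, B) is not completely controllable.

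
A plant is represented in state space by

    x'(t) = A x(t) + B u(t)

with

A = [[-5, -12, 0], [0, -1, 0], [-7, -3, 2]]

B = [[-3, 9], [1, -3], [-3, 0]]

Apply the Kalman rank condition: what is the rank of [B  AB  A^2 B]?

AB = [[3, -9], [-1, 3], [12, -54]]
A^2B = [[-3, 9], [1, -3], [6, -54]]
Controllability matrix C = [B  AB  A^2B] = [[-3, 9, 3, -9, -3, 9], [1, -3, -1, 3, 1, -3], [-3, 0, 12, -54, 6, -54]]
The rows r1, r2, r3 of C are linearly dependent: r1 + 3·r2 = 0 (check each entry), so rank(C) ≤ 2.
The 2×2 minor from rows 1, 3, columns 1, 2 is (-3)·0 - 9·(-3) = 0 - (-27) = 27 ≠ 0, so rank(C) = 2.
rank(C) = 2 < n = 3, so the pair (A, B) is not completely controllable.

2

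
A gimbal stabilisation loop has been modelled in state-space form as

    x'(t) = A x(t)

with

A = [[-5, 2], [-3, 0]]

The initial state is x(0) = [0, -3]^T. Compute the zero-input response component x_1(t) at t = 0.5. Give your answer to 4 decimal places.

-0.8685

det(sI - A) = s^2 - (tr A)s + det A, with tr A = (-5) + 0 = -5 and det A = (-5)·0 - 2·(-3) = 0 - (-6) = 6.
So p(s) = det(sI - A) = s^2 + 5s + 6.
Factor s^2 + 5s + 6: two numbers with sum -5 and product 6 are -2 and -3, so s^2 + 5s + 6 = (s + 2)(s + 3).
Hence p(s) = (s + 2) (s + 3), with roots -3, -2.
The eigenvalues -3, -2 are distinct and real, so A is diagonalisable and x(t) = e^{At} x(0) = V diag(e^{λ_i t}) V^{-1} x(0), where the columns of V are the eigenvectors.
λ = -3: A - (-3)I = [[-2, 2], [-3, 3]]. Row 1 gives (-2)·v1 + 2·v2 = 0, so take v_1 = [1, 1]^T.
λ = -2: A - (-2)I = [[-3, 2], [-3, 2]]. Row 1 gives (-3)·v1 + 2·v2 = 0, so take v_2 = [2, 3]^T.
V = [v_1 v_2] = [[1, 2], [1, 3]] has det V = 1, so V^{-1} = adj(V)/det V = [[3, -2], [-1, 1]].
Modal coordinates z(0) = V^{-1} x(0): 3·0 + (-2)·(-3) = 6; (-1)·0 + 1·(-3) = -3; so z(0) = [6, -3]^T.
x_1(t) = Σ_i (v_i)_1 · z_i(0) · e^{λ_i t} (row 1 of V times the modal terms).
x_1(0.5) = 1·6·e^{-3·0.5} + 2·(-3)·e^{-2·0.5} = 6·0.223130 + (-6)·0.367879 = -0.8685.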